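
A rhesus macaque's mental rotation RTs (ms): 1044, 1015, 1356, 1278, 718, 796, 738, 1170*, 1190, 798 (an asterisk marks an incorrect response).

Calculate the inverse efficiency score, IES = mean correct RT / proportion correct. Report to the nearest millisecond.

1103 ms

Correct trials (n=9): 1044, 1015, 1356, 1278, 718, 796, 738, 1190, 798
Mean correct RT = 8933/9 = 992.5556 ms
Proportion correct = 9/10
IES = 992.5556 / (9/10) = 1102.840 ms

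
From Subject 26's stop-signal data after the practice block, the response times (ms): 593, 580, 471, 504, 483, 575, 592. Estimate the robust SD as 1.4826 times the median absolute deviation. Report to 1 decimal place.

Sorted: 471, 483, 504, 575, 580, 592, 593 → median = 575
|x − 575| sorted: 0, 5, 17, 18, 71, 92, 104 → MAD = 18
Robust SD ≈ 1.4826 × 18 = 26.687

26.7 ms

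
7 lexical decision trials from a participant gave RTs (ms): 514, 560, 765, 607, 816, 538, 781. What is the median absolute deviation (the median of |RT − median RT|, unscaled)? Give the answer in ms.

Sorted: 514, 538, 560, 607, 765, 781, 816 → median = 607
|x − 607|: 93, 47, 158, 0, 209, 69, 174
Sorted deviations: 0, 47, 69, 93, 158, 174, 209 → MAD = 93

93 ms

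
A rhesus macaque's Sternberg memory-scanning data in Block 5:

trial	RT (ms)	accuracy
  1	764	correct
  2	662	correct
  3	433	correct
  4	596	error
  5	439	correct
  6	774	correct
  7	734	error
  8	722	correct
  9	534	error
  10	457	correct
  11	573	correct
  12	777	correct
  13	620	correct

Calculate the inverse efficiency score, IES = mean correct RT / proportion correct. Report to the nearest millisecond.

Correct trials (n=10): 764, 662, 433, 439, 774, 722, 457, 573, 777, 620
Mean correct RT = 6221/10 = 622.1000 ms
Proportion correct = 10/13
IES = 622.1000 / (10/13) = 808.730 ms

809 ms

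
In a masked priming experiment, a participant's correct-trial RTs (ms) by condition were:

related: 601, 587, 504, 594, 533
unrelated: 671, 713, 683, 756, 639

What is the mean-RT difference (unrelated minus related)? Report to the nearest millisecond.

129 ms

M(related) = 2819/5 = 563.800
M(unrelated) = 3462/5 = 692.400
Difference = 692.400 − 563.800 = 128.600 ms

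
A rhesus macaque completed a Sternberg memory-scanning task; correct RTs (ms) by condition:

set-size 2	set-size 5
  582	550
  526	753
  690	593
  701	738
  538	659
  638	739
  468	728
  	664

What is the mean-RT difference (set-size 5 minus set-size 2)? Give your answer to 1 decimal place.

M(set-size 2) = 4143/7 = 591.857
M(set-size 5) = 5424/8 = 678.000
Difference = 678.000 − 591.857 = 86.143 ms

86.1 ms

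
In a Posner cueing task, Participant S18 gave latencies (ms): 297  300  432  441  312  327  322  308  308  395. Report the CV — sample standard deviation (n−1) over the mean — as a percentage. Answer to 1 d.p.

n = 10, Σ = 3442, M = 344.2000
Σ(x−M)² = 28287.600; s = √(28287.600/9) = 56.0631
CV = 56.0631 / 344.2000 = 0.16288 = 16.288%

16.3%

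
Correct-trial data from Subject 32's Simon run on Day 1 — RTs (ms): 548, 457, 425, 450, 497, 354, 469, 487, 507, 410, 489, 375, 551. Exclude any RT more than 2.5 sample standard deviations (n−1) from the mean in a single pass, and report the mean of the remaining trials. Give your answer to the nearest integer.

463 ms

n = 13, ΣRT = 6019, M = 463.000
Σ(x−M)² = 43432.00; s = √(43432.00/12) = 60.161
Cutoffs: 463.000 ± 2.5·60.161 → [312.6, 613.4]
No RTs fall outside the cutoffs; all 13 retained. Mean = 6019/13 = 463.000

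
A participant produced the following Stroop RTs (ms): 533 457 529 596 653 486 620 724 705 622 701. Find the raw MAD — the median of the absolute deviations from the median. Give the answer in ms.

Sorted: 457, 486, 529, 533, 596, 620, 622, 653, 701, 705, 724 → median = 620
|x − 620|: 87, 163, 91, 24, 33, 134, 0, 104, 85, 2, 81
Sorted deviations: 0, 2, 24, 33, 81, 85, 87, 91, 104, 134, 163 → MAD = 85

85 ms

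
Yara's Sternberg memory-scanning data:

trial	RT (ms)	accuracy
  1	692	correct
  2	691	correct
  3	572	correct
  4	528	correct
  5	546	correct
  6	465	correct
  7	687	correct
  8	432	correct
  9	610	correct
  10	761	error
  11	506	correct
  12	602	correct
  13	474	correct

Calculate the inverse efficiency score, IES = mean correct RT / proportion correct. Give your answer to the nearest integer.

Correct trials (n=12): 692, 691, 572, 528, 546, 465, 687, 432, 610, 506, 602, 474
Mean correct RT = 6805/12 = 567.0833 ms
Proportion correct = 12/13
IES = 567.0833 / (12/13) = 614.340 ms

614 ms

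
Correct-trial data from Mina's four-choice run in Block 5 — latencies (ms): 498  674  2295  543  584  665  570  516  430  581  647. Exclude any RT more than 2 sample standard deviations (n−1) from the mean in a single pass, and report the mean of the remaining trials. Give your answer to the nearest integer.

n = 11, ΣRT = 8003, M = 727.545
Σ(x−M)² = 2757114.73; s = √(2757114.73/10) = 525.082
Cutoffs: 727.545 ± 2·525.082 → [-322.6, 1777.7]
Outside: 2295 → excluded.
Retained (n=10): Σ = 5708, mean = 5708/10 = 570.800

571 ms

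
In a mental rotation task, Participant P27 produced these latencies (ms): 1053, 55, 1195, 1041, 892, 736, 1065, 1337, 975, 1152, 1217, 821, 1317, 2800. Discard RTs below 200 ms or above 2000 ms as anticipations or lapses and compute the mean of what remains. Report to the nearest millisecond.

Excluded: 55, 2800
Retained (n=12): Σ = 12801
Mean = 12801/12 = 1066.7500

1067 ms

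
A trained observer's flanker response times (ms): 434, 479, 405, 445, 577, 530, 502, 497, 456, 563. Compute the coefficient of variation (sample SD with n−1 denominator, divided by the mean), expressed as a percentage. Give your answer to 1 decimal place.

11.5%

n = 10, Σ = 4888, M = 488.8000
Σ(x−M)² = 28339.600; s = √(28339.600/9) = 56.1146
CV = 56.1146 / 488.8000 = 0.11480 = 11.480%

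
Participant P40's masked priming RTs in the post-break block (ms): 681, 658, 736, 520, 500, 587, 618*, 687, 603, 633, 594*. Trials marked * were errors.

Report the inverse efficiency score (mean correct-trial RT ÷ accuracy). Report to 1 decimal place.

761.2 ms

Correct trials (n=9): 681, 658, 736, 520, 500, 587, 687, 603, 633
Mean correct RT = 5605/9 = 622.7778 ms
Proportion correct = 9/11
IES = 622.7778 / (9/11) = 761.173 ms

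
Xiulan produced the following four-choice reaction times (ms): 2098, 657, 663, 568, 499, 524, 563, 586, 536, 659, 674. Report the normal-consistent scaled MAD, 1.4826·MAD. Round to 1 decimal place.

105.3 ms

Sorted: 499, 524, 536, 563, 568, 586, 657, 659, 663, 674, 2098 → median = 586
|x − 586| sorted: 0, 18, 23, 50, 62, 71, 73, 77, 87, 88, 1512 → MAD = 71
Robust SD ≈ 1.4826 × 71 = 105.265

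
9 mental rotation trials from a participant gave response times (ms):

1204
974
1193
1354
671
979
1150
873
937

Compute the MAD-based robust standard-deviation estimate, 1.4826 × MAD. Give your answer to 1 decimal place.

Sorted: 671, 873, 937, 974, 979, 1150, 1193, 1204, 1354 → median = 979
|x − 979| sorted: 0, 5, 42, 106, 171, 214, 225, 308, 375 → MAD = 171
Robust SD ≈ 1.4826 × 171 = 253.525

253.5 ms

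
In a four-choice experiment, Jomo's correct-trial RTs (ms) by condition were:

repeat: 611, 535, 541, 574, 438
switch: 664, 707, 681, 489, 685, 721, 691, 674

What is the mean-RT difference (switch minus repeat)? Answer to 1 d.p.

124.2 ms

M(repeat) = 2699/5 = 539.800
M(switch) = 5312/8 = 664.000
Difference = 664.000 − 539.800 = 124.200 ms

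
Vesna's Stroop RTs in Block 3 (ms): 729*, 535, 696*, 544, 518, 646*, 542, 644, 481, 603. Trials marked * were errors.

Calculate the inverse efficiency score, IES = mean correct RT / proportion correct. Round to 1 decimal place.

789.2 ms

Correct trials (n=7): 535, 544, 518, 542, 644, 481, 603
Mean correct RT = 3867/7 = 552.4286 ms
Proportion correct = 7/10
IES = 552.4286 / (7/10) = 789.184 ms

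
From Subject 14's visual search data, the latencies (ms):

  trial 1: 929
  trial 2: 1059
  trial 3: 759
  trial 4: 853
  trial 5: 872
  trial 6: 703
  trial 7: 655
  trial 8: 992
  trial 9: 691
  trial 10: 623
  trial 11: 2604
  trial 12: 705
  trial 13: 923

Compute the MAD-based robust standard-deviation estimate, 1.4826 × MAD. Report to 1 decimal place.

219.4 ms

Sorted: 623, 655, 691, 703, 705, 759, 853, 872, 923, 929, 992, 1059, 2604 → median = 853
|x − 853| sorted: 0, 19, 70, 76, 94, 139, 148, 150, 162, 198, 206, 230, 1751 → MAD = 148
Robust SD ≈ 1.4826 × 148 = 219.425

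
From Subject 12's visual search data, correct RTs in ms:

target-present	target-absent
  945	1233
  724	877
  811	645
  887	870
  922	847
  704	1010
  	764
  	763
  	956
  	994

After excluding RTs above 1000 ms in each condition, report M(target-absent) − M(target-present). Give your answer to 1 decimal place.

target-absent: exclude 1233, 1010
M(target-present) = 4993/6 = 832.167
M(target-absent) = 6716/8 = 839.500
Difference = 839.500 − 832.167 = 7.333 ms

7.3 ms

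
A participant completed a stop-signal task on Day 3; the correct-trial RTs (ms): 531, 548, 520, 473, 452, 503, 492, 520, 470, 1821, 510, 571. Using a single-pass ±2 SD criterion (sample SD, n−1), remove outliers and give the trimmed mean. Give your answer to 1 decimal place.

508.2 ms

n = 12, ΣRT = 7411, M = 617.583
Σ(x−M)² = 1592342.92; s = √(1592342.92/11) = 380.471
Cutoffs: 617.583 ± 2·380.471 → [-143.4, 1378.5]
Outside: 1821 → excluded.
Retained (n=11): Σ = 5590, mean = 5590/11 = 508.182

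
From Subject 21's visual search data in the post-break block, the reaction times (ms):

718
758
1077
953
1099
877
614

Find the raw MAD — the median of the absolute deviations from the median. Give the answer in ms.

Sorted: 614, 718, 758, 877, 953, 1077, 1099 → median = 877
|x − 877|: 159, 119, 200, 76, 222, 0, 263
Sorted deviations: 0, 76, 119, 159, 200, 222, 263 → MAD = 159

159 ms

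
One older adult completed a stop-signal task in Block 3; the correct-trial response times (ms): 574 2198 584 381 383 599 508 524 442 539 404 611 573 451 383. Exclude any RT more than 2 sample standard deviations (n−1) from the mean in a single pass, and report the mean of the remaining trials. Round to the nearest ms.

n = 15, ΣRT = 9154, M = 610.267
Σ(x−M)² = 2799486.93; s = √(2799486.93/14) = 447.173
Cutoffs: 610.267 ± 2·447.173 → [-284.1, 1504.6]
Outside: 2198 → excluded.
Retained (n=14): Σ = 6956, mean = 6956/14 = 496.857

497 ms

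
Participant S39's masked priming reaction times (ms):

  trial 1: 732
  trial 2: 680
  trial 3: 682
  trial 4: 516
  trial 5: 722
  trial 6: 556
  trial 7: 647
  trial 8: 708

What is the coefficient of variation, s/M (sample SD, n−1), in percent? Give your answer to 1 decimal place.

n = 8, Σ = 5243, M = 655.3750
Σ(x−M)² = 43765.875; s = √(43765.875/7) = 79.0713
CV = 79.0713 / 655.3750 = 0.12065 = 12.065%

12.1%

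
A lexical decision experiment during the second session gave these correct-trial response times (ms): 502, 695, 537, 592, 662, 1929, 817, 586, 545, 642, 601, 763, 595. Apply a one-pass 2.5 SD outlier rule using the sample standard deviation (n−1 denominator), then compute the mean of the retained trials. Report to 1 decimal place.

628.1 ms

n = 13, ΣRT = 9466, M = 728.154
Σ(x−M)² = 1657911.69; s = √(1657911.69/12) = 371.698
Cutoffs: 728.154 ± 2.5·371.698 → [-201.1, 1657.4]
Outside: 1929 → excluded.
Retained (n=12): Σ = 7537, mean = 7537/12 = 628.083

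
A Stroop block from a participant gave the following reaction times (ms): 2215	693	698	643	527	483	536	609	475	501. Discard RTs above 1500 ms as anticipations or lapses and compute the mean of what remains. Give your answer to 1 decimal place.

573.9 ms

Excluded: 2215
Retained (n=9): Σ = 5165
Mean = 5165/9 = 573.8889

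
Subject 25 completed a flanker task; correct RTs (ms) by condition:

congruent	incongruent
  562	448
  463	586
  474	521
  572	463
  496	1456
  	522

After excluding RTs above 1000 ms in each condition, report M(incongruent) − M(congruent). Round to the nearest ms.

-5 ms

incongruent: exclude 1456
M(congruent) = 2567/5 = 513.400
M(incongruent) = 2540/5 = 508.000
Difference = 508.000 − 513.400 = -5.400 ms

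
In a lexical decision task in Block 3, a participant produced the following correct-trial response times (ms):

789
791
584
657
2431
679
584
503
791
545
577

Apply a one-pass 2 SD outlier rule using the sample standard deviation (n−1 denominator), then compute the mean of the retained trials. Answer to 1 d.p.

n = 11, ΣRT = 8931, M = 811.909
Σ(x−M)² = 2990248.91; s = √(2990248.91/10) = 546.832
Cutoffs: 811.909 ± 2·546.832 → [-281.8, 1905.6]
Outside: 2431 → excluded.
Retained (n=10): Σ = 6500, mean = 6500/10 = 650.000

650.0 ms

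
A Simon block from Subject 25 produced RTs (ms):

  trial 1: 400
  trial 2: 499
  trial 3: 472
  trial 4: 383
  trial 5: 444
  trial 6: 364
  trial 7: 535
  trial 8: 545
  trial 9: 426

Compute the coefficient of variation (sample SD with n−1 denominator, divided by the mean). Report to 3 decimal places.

0.144

n = 9, Σ = 4068, M = 452.0000
Σ(x−M)² = 34096.000; s = √(34096.000/8) = 65.2840
CV = 65.2840 / 452.0000 = 0.14443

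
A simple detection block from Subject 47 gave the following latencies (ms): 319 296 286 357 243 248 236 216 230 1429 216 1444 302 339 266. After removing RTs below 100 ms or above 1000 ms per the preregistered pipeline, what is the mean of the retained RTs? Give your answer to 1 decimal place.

Excluded: 1429, 1444
Retained (n=13): Σ = 3554
Mean = 3554/13 = 273.3846

273.4 ms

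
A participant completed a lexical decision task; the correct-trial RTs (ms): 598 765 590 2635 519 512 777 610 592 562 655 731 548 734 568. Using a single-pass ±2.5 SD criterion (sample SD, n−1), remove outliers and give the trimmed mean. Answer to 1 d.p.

625.8 ms

n = 15, ΣRT = 11396, M = 759.733
Σ(x−M)² = 3874944.93; s = √(3874944.93/14) = 526.101
Cutoffs: 759.733 ± 2.5·526.101 → [-555.5, 2075.0]
Outside: 2635 → excluded.
Retained (n=14): Σ = 8761, mean = 8761/14 = 625.786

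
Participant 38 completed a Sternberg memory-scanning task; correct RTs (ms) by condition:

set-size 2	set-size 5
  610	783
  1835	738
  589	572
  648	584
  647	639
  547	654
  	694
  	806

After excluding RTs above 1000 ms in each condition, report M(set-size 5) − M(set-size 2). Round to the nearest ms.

76 ms

set-size 2: exclude 1835
M(set-size 2) = 3041/5 = 608.200
M(set-size 5) = 5470/8 = 683.750
Difference = 683.750 − 608.200 = 75.550 ms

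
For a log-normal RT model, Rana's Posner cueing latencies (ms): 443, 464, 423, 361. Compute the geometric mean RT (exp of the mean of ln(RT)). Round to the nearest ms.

ln(RT): 6.0936, 6.1399, 6.0474, 5.8889
Mean ln(RT) = 24.1697/4 = 6.04243
Geometric mean = exp(6.04243) = 420.91 ms

421 ms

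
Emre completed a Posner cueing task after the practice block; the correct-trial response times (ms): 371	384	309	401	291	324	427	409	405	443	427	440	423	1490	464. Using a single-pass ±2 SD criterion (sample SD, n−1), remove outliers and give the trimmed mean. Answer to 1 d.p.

394.1 ms

n = 15, ΣRT = 7008, M = 467.200
Σ(x−M)² = 1157036.40; s = √(1157036.40/14) = 287.481
Cutoffs: 467.200 ± 2·287.481 → [-107.8, 1042.2]
Outside: 1490 → excluded.
Retained (n=14): Σ = 5518, mean = 5518/14 = 394.143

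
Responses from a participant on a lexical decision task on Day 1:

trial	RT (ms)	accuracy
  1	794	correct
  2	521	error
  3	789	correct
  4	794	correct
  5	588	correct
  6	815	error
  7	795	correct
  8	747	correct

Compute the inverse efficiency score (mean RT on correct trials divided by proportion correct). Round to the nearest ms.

1002 ms

Correct trials (n=6): 794, 789, 794, 588, 795, 747
Mean correct RT = 4507/6 = 751.1667 ms
Proportion correct = 6/8
IES = 751.1667 / (6/8) = 1001.556 ms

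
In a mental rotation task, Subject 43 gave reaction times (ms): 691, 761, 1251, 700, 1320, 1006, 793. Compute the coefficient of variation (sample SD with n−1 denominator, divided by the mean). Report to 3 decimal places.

n = 7, Σ = 6522, M = 931.7143
Σ(x−M)² = 418247.429; s = √(418247.429/6) = 264.0225
CV = 264.0225 / 931.7143 = 0.28337

0.283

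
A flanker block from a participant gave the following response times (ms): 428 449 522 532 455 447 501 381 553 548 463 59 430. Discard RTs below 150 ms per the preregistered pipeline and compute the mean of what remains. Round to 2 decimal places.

Excluded: 59
Retained (n=12): Σ = 5709
Mean = 5709/12 = 475.7500

475.75 ms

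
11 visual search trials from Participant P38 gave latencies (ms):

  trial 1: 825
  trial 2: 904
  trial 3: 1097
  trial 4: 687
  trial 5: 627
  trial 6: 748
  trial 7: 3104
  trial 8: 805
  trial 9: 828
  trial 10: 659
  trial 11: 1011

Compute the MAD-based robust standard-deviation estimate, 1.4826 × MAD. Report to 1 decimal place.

204.6 ms

Sorted: 627, 659, 687, 748, 805, 825, 828, 904, 1011, 1097, 3104 → median = 825
|x − 825| sorted: 0, 3, 20, 77, 79, 138, 166, 186, 198, 272, 2279 → MAD = 138
Robust SD ≈ 1.4826 × 138 = 204.599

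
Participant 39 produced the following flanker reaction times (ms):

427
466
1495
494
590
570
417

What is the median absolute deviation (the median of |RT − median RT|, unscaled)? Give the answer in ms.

Sorted: 417, 427, 466, 494, 570, 590, 1495 → median = 494
|x − 494|: 67, 28, 1001, 0, 96, 76, 77
Sorted deviations: 0, 28, 67, 76, 77, 96, 1001 → MAD = 76

76 ms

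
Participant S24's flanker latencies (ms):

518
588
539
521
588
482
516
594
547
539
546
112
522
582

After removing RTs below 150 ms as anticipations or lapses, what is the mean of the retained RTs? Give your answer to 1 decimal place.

544.8 ms

Excluded: 112
Retained (n=13): Σ = 7082
Mean = 7082/13 = 544.7692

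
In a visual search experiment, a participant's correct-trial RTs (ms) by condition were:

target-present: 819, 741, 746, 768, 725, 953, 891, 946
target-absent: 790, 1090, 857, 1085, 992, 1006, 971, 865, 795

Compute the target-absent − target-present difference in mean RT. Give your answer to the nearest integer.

M(target-present) = 6589/8 = 823.625
M(target-absent) = 8451/9 = 939.000
Difference = 939.000 − 823.625 = 115.375 ms

115 ms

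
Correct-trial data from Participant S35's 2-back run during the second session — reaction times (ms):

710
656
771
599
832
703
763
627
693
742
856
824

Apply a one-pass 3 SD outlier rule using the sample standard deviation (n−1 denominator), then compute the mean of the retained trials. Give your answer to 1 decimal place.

731.3 ms

n = 12, ΣRT = 8776, M = 731.333
Σ(x−M)² = 73752.67; s = √(73752.67/11) = 81.883
Cutoffs: 731.333 ± 3·81.883 → [485.7, 977.0]
No RTs fall outside the cutoffs; all 12 retained. Mean = 8776/12 = 731.333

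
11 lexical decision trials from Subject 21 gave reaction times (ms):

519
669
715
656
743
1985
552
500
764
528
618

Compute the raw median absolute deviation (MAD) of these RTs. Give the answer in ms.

Sorted: 500, 519, 528, 552, 618, 656, 669, 715, 743, 764, 1985 → median = 656
|x − 656|: 137, 13, 59, 0, 87, 1329, 104, 156, 108, 128, 38
Sorted deviations: 0, 13, 38, 59, 87, 104, 108, 128, 137, 156, 1329 → MAD = 104

104 ms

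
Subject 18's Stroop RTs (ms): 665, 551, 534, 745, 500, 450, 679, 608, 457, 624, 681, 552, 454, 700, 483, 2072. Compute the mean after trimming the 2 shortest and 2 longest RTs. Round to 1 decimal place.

Sorted: 450, 454, 457, 483, 500, 534, 551, 552, 608, 624, 665, 679, 681, 700, 745, 2072
Drop lowest 2 (450, 454) and highest 2 (745, 2072)
Remaining (n=12): Σ = 7034, mean = 7034/12 = 586.167

586.2 ms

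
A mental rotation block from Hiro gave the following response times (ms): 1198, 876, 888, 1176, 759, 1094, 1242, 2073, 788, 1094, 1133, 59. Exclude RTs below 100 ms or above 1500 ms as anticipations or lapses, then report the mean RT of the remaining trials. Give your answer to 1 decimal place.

Excluded: 59, 2073
Retained (n=10): Σ = 10248
Mean = 10248/10 = 1024.8000

1024.8 ms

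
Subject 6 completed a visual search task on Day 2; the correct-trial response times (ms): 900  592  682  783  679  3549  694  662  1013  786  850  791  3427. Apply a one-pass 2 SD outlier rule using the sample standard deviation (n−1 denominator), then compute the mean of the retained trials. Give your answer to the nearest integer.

n = 13, ΣRT = 15408, M = 1185.231
Σ(x−M)² = 12689438.31; s = √(12689438.31/12) = 1028.325
Cutoffs: 1185.231 ± 2·1028.325 → [-871.4, 3241.9]
Outside: 3427, 3549 → excluded.
Retained (n=11): Σ = 8432, mean = 8432/11 = 766.545

767 ms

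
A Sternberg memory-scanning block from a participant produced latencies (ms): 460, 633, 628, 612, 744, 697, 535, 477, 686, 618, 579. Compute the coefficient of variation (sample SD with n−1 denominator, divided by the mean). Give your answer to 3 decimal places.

n = 11, Σ = 6669, M = 606.2727
Σ(x−M)² = 78844.182; s = √(78844.182/10) = 88.7942
CV = 88.7942 / 606.2727 = 0.14646

0.146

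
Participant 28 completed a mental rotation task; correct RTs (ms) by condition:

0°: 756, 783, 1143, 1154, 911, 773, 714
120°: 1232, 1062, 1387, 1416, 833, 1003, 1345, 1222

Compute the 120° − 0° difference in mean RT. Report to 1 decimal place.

M(0°) = 6234/7 = 890.571
M(120°) = 9500/8 = 1187.500
Difference = 1187.500 − 890.571 = 296.929 ms

296.9 ms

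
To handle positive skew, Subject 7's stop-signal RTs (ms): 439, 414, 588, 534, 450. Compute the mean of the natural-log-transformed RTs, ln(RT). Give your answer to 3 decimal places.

ln(RT): 6.0845, 6.0259, 6.3767, 6.2804, 6.1092
Σ ln(RT) = 30.8767
Mean = 30.8767/5 = 6.17535

6.175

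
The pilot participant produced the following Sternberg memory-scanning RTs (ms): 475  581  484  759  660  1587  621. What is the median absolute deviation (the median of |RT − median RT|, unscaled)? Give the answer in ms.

137 ms

Sorted: 475, 484, 581, 621, 660, 759, 1587 → median = 621
|x − 621|: 146, 40, 137, 138, 39, 966, 0
Sorted deviations: 0, 39, 40, 137, 138, 146, 966 → MAD = 137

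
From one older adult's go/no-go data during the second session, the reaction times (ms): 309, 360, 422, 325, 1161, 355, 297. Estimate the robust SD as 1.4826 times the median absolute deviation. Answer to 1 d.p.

68.2 ms

Sorted: 297, 309, 325, 355, 360, 422, 1161 → median = 355
|x − 355| sorted: 0, 5, 30, 46, 58, 67, 806 → MAD = 46
Robust SD ≈ 1.4826 × 46 = 68.200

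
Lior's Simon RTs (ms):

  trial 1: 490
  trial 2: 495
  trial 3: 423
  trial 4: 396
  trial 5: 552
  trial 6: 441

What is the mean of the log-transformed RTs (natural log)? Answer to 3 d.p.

ln(RT): 6.1944, 6.2046, 6.0474, 5.9814, 6.3135, 6.0890
Σ ln(RT) = 36.8303
Mean = 36.8303/6 = 6.13839

6.138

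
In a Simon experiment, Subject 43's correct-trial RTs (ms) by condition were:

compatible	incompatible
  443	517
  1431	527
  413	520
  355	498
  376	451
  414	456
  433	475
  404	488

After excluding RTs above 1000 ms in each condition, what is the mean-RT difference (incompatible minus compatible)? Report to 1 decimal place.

86.1 ms

compatible: exclude 1431
M(compatible) = 2838/7 = 405.429
M(incompatible) = 3932/8 = 491.500
Difference = 491.500 − 405.429 = 86.071 ms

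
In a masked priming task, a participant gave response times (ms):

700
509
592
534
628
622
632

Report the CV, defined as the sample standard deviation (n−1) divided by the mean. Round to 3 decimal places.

0.107

n = 7, Σ = 4217, M = 602.4286
Σ(x−M)² = 24951.714; s = √(24951.714/6) = 64.4874
CV = 64.4874 / 602.4286 = 0.10705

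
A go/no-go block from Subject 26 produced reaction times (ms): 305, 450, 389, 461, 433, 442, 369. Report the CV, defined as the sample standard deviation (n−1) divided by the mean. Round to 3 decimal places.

n = 7, Σ = 2849, M = 407.0000
Σ(x−M)² = 18838.000; s = √(18838.000/6) = 56.0327
CV = 56.0327 / 407.0000 = 0.13767

0.138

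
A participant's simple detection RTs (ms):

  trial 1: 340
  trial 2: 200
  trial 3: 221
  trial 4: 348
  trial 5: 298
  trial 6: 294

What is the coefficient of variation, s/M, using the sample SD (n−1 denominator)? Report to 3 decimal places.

n = 6, Σ = 1701, M = 283.5000
Σ(x−M)² = 18551.500; s = √(18551.500/5) = 60.9122
CV = 60.9122 / 283.5000 = 0.21486

0.215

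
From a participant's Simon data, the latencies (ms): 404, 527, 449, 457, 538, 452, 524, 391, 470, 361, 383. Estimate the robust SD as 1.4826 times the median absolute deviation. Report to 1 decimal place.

Sorted: 361, 383, 391, 404, 449, 452, 457, 470, 524, 527, 538 → median = 452
|x − 452| sorted: 0, 3, 5, 18, 48, 61, 69, 72, 75, 86, 91 → MAD = 61
Robust SD ≈ 1.4826 × 61 = 90.439

90.4 ms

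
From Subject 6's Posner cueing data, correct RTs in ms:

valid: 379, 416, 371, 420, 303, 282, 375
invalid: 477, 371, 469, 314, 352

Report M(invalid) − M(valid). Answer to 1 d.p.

32.9 ms

M(valid) = 2546/7 = 363.714
M(invalid) = 1983/5 = 396.600
Difference = 396.600 − 363.714 = 32.886 ms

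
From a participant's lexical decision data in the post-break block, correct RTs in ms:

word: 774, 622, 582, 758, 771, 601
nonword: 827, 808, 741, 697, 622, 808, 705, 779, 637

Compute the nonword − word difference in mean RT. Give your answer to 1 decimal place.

M(word) = 4108/6 = 684.667
M(nonword) = 6624/9 = 736.000
Difference = 736.000 − 684.667 = 51.333 ms

51.3 ms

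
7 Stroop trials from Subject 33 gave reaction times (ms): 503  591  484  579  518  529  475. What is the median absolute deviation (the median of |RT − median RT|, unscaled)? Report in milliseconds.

Sorted: 475, 484, 503, 518, 529, 579, 591 → median = 518
|x − 518|: 15, 73, 34, 61, 0, 11, 43
Sorted deviations: 0, 11, 15, 34, 43, 61, 73 → MAD = 34

34 ms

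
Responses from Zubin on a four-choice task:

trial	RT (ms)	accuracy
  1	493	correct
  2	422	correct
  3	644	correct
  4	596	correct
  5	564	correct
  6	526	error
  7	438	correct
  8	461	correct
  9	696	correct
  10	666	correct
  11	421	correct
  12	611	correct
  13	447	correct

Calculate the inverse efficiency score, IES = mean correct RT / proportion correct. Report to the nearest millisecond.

583 ms

Correct trials (n=12): 493, 422, 644, 596, 564, 438, 461, 696, 666, 421, 611, 447
Mean correct RT = 6459/12 = 538.2500 ms
Proportion correct = 12/13
IES = 538.2500 / (12/13) = 583.104 ms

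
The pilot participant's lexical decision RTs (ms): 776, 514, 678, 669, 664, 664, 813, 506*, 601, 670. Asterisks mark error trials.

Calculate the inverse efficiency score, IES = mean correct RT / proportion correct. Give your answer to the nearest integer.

747 ms

Correct trials (n=9): 776, 514, 678, 669, 664, 664, 813, 601, 670
Mean correct RT = 6049/9 = 672.1111 ms
Proportion correct = 9/10
IES = 672.1111 / (9/10) = 746.790 ms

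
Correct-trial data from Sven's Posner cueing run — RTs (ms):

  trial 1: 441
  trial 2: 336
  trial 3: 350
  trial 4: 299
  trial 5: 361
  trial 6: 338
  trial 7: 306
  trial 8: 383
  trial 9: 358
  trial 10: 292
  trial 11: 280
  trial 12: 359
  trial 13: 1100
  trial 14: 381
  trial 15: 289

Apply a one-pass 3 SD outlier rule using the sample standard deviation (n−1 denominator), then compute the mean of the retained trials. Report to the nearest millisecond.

341 ms

n = 15, ΣRT = 5873, M = 391.533
Σ(x−M)² = 564083.73; s = √(564083.73/14) = 200.728
Cutoffs: 391.533 ± 3·200.728 → [-210.7, 993.7]
Outside: 1100 → excluded.
Retained (n=14): Σ = 4773, mean = 4773/14 = 340.929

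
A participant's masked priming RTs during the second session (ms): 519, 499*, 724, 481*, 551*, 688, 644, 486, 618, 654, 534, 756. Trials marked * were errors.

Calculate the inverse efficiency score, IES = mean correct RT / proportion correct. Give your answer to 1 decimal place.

Correct trials (n=9): 519, 724, 688, 644, 486, 618, 654, 534, 756
Mean correct RT = 5623/9 = 624.7778 ms
Proportion correct = 9/12
IES = 624.7778 / (9/12) = 833.037 ms

833.0 ms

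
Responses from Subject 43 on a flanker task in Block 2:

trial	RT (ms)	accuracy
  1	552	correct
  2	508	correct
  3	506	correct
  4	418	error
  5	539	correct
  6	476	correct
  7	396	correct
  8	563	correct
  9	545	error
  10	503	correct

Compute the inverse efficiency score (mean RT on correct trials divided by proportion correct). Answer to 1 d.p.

631.7 ms

Correct trials (n=8): 552, 508, 506, 539, 476, 396, 563, 503
Mean correct RT = 4043/8 = 505.3750 ms
Proportion correct = 8/10
IES = 505.3750 / (8/10) = 631.719 ms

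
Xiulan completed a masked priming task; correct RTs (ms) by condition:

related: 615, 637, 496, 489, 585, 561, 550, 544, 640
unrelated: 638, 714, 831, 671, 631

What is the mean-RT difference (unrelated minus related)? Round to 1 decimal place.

128.4 ms

M(related) = 5117/9 = 568.556
M(unrelated) = 3485/5 = 697.000
Difference = 697.000 − 568.556 = 128.444 ms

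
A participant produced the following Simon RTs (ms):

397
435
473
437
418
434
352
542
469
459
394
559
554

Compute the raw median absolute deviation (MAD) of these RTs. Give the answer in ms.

Sorted: 352, 394, 397, 418, 434, 435, 437, 459, 469, 473, 542, 554, 559 → median = 437
|x − 437|: 40, 2, 36, 0, 19, 3, 85, 105, 32, 22, 43, 122, 117
Sorted deviations: 0, 2, 3, 19, 22, 32, 36, 40, 43, 85, 105, 117, 122 → MAD = 36

36 ms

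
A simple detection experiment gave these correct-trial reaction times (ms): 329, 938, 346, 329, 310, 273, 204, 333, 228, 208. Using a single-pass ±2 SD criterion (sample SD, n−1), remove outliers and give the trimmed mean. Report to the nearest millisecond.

n = 10, ΣRT = 3498, M = 349.800
Σ(x−M)² = 410823.60; s = √(410823.60/9) = 213.652
Cutoffs: 349.800 ± 2·213.652 → [-77.5, 777.1]
Outside: 938 → excluded.
Retained (n=9): Σ = 2560, mean = 2560/9 = 284.444

284 ms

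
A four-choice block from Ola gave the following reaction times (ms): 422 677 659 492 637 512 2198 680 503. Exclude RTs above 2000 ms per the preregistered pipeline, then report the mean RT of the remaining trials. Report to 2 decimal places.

572.75 ms

Excluded: 2198
Retained (n=8): Σ = 4582
Mean = 4582/8 = 572.7500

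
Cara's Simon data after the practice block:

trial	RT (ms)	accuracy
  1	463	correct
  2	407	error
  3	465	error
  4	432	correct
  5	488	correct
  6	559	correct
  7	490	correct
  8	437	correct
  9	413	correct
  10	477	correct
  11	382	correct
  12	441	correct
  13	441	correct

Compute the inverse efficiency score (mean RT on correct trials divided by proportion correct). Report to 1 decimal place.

539.7 ms

Correct trials (n=11): 463, 432, 488, 559, 490, 437, 413, 477, 382, 441, 441
Mean correct RT = 5023/11 = 456.6364 ms
Proportion correct = 11/13
IES = 456.6364 / (11/13) = 539.661 ms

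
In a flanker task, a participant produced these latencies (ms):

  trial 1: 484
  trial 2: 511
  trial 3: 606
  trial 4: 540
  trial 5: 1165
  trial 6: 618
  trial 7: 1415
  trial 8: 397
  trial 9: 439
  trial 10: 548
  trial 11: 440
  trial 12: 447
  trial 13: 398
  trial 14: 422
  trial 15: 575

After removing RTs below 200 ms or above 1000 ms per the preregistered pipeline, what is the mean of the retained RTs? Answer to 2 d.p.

Excluded: 1165, 1415
Retained (n=13): Σ = 6425
Mean = 6425/13 = 494.2308

494.23 ms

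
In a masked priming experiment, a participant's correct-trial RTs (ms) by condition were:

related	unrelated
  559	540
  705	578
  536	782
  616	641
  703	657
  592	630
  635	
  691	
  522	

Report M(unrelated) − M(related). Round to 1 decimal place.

M(related) = 5559/9 = 617.667
M(unrelated) = 3828/6 = 638.000
Difference = 638.000 − 617.667 = 20.333 ms

20.3 ms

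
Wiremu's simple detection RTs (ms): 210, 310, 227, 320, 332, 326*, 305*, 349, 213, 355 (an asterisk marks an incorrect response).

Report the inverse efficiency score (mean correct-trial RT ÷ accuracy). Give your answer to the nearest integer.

Correct trials (n=8): 210, 310, 227, 320, 332, 349, 213, 355
Mean correct RT = 2316/8 = 289.5000 ms
Proportion correct = 8/10
IES = 289.5000 / (8/10) = 361.875 ms

362 ms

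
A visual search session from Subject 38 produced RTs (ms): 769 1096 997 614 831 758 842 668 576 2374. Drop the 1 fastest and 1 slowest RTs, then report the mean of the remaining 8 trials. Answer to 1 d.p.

Sorted: 576, 614, 668, 758, 769, 831, 842, 997, 1096, 2374
Drop lowest 1 (576) and highest 1 (2374)
Remaining (n=8): Σ = 6575, mean = 6575/8 = 821.875

821.9 ms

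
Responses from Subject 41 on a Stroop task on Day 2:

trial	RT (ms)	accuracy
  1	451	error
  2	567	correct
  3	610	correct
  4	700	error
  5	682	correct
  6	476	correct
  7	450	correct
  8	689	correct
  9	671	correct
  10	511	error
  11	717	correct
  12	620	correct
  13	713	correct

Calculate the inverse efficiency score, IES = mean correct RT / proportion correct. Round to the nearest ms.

Correct trials (n=10): 567, 610, 682, 476, 450, 689, 671, 717, 620, 713
Mean correct RT = 6195/10 = 619.5000 ms
Proportion correct = 10/13
IES = 619.5000 / (10/13) = 805.350 ms

805 ms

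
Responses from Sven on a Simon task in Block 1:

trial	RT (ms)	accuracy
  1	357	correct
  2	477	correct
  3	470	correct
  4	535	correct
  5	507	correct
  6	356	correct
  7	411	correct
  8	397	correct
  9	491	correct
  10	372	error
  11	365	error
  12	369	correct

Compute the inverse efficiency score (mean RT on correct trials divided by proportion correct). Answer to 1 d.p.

524.4 ms

Correct trials (n=10): 357, 477, 470, 535, 507, 356, 411, 397, 491, 369
Mean correct RT = 4370/10 = 437.0000 ms
Proportion correct = 10/12
IES = 437.0000 / (10/12) = 524.400 ms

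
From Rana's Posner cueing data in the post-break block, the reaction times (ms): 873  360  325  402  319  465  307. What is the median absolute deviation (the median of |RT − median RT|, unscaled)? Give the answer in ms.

Sorted: 307, 319, 325, 360, 402, 465, 873 → median = 360
|x − 360|: 513, 0, 35, 42, 41, 105, 53
Sorted deviations: 0, 35, 41, 42, 53, 105, 513 → MAD = 42

42 ms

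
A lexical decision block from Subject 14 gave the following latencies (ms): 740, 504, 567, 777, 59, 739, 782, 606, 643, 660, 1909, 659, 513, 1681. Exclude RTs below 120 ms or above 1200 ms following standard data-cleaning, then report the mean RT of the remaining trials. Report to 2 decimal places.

Excluded: 59, 1681, 1909
Retained (n=11): Σ = 7190
Mean = 7190/11 = 653.6364

653.64 ms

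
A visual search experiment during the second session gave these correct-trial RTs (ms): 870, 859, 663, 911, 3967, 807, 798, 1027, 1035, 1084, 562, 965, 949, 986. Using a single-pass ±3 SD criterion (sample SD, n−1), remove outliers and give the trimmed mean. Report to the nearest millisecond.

n = 14, ΣRT = 15483, M = 1105.929
Σ(x−M)² = 9087196.93; s = √(9087196.93/13) = 836.071
Cutoffs: 1105.929 ± 3·836.071 → [-1402.3, 3614.1]
Outside: 3967 → excluded.
Retained (n=13): Σ = 11516, mean = 11516/13 = 885.846

886 ms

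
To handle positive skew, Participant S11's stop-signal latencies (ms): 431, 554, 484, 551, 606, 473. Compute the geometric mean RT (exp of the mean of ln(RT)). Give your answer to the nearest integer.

ln(RT): 6.0661, 6.3172, 6.1821, 6.3117, 6.4069, 6.1591
Mean ln(RT) = 37.4431/6 = 6.24051
Geometric mean = exp(6.24051) = 513.12 ms

513 ms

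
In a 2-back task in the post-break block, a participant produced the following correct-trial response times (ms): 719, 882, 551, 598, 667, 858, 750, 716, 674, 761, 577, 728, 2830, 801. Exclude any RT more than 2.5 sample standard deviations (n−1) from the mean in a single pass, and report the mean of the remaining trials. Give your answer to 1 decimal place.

714.0 ms

n = 14, ΣRT = 12112, M = 865.143
Σ(x−M)² = 4280499.71; s = √(4280499.71/13) = 573.820
Cutoffs: 865.143 ± 2.5·573.820 → [-569.4, 2299.7]
Outside: 2830 → excluded.
Retained (n=13): Σ = 9282, mean = 9282/13 = 714.000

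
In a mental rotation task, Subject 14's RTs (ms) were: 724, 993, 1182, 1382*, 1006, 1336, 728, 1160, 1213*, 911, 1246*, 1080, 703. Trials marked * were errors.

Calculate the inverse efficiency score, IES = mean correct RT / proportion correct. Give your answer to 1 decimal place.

1277.0 ms

Correct trials (n=10): 724, 993, 1182, 1006, 1336, 728, 1160, 911, 1080, 703
Mean correct RT = 9823/10 = 982.3000 ms
Proportion correct = 10/13
IES = 982.3000 / (10/13) = 1276.990 ms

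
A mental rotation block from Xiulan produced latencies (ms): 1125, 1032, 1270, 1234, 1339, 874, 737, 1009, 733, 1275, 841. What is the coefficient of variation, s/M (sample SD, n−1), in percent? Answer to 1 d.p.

n = 11, Σ = 11469, M = 1042.6364
Σ(x−M)² = 496550.545; s = √(496550.545/10) = 222.8341
CV = 222.8341 / 1042.6364 = 0.21372 = 21.372%

21.4%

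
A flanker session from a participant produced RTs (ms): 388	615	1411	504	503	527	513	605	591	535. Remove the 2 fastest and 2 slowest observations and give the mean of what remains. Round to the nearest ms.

546 ms

Sorted: 388, 503, 504, 513, 527, 535, 591, 605, 615, 1411
Drop lowest 2 (388, 503) and highest 2 (615, 1411)
Remaining (n=6): Σ = 3275, mean = 3275/6 = 545.833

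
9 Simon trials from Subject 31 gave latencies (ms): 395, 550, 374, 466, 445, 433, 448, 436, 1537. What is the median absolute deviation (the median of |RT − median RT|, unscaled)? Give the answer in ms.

21 ms

Sorted: 374, 395, 433, 436, 445, 448, 466, 550, 1537 → median = 445
|x − 445|: 50, 105, 71, 21, 0, 12, 3, 9, 1092
Sorted deviations: 0, 3, 9, 12, 21, 50, 71, 105, 1092 → MAD = 21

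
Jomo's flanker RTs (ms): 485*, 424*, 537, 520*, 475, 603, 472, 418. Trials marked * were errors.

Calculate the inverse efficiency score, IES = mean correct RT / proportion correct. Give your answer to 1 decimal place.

Correct trials (n=5): 537, 475, 603, 472, 418
Mean correct RT = 2505/5 = 501.0000 ms
Proportion correct = 5/8
IES = 501.0000 / (5/8) = 801.600 ms

801.6 ms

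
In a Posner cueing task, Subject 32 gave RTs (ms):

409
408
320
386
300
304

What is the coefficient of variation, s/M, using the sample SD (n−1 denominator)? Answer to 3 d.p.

0.147

n = 6, Σ = 2127, M = 354.5000
Σ(x−M)² = 13535.500; s = √(13535.500/5) = 52.0298
CV = 52.0298 / 354.5000 = 0.14677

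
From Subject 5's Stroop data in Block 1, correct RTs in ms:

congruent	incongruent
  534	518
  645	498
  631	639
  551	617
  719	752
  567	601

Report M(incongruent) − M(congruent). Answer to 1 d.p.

-3.7 ms

M(congruent) = 3647/6 = 607.833
M(incongruent) = 3625/6 = 604.167
Difference = 604.167 − 607.833 = -3.667 ms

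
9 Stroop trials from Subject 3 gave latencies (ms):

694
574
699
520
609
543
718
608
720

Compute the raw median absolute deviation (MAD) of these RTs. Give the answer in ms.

Sorted: 520, 543, 574, 608, 609, 694, 699, 718, 720 → median = 609
|x − 609|: 85, 35, 90, 89, 0, 66, 109, 1, 111
Sorted deviations: 0, 1, 35, 66, 85, 89, 90, 109, 111 → MAD = 85

85 ms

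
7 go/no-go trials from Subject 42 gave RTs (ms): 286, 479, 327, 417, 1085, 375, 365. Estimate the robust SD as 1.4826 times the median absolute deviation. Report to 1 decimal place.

Sorted: 286, 327, 365, 375, 417, 479, 1085 → median = 375
|x − 375| sorted: 0, 10, 42, 48, 89, 104, 710 → MAD = 48
Robust SD ≈ 1.4826 × 48 = 71.165

71.2 ms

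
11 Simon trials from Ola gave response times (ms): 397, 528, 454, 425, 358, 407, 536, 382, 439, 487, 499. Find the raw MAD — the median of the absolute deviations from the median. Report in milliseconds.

48 ms

Sorted: 358, 382, 397, 407, 425, 439, 454, 487, 499, 528, 536 → median = 439
|x − 439|: 42, 89, 15, 14, 81, 32, 97, 57, 0, 48, 60
Sorted deviations: 0, 14, 15, 32, 42, 48, 57, 60, 81, 89, 97 → MAD = 48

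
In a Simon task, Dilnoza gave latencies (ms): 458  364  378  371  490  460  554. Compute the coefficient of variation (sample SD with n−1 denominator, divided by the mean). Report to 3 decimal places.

n = 7, Σ = 3075, M = 439.2857
Σ(x−M)² = 30597.429; s = √(30597.429/6) = 71.4113
CV = 71.4113 / 439.2857 = 0.16256

0.163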